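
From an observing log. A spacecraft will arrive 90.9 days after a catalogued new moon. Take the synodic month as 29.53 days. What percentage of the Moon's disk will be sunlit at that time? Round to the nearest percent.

Reduce mod P: 90.9 − 3×29.53 = 2.31 d into the current lunation.
Phase angle: θ = 360°·(2.31 d)/(29.53 d) = 28.2°.
Illuminated fraction = (1 − cos 28.2°)/2 = (1 − 0.882)/2 ≈ 0.059, so 6%.

6%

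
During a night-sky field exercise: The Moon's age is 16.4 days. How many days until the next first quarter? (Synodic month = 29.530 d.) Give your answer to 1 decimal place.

20.5 days

First quarter is 0.25 of the way through the cycle: age 0.25 × 29.530 = 7.383 d.
This lunation's first quarter (7.383 d) has passed, so add one period: 36.913 − 16.4 = 20.513 days.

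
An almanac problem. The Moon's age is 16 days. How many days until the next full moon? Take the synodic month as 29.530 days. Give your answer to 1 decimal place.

Full moon is 0.5 of the way through the cycle: age 0.5 × 29.530 = 14.765 d.
Already past this cycle's full moon; the next is at 14.765 + 29.530 = 44.295 d, so 44.295 − 16 = 28.295 days.

28.3 days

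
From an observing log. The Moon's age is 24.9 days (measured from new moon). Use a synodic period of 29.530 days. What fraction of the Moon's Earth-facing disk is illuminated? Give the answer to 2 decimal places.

0.22

Phase angle: θ = 360°·(24.9 d)/(29.530 d) = 303.6°.
Illuminated fraction = (1 − cos 303.6°)/2 = (1 − 0.553)/2 ≈ 0.224.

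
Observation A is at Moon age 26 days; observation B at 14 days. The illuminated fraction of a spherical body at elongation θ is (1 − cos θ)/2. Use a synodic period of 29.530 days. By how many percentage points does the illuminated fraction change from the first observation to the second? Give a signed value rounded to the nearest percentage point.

First observation: θ = 360°·26/29.530 = 317.0°, so f = 0.135.
Second observation: θ = 170.7°, f = 0.993.
Δf = 0.993 − 0.135 = +0.859, i.e. +86 pp.

+86 pp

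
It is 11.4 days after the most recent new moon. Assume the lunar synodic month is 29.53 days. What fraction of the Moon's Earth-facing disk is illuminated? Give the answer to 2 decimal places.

Phase angle: θ = 360°·(11.4 d)/(29.53 d) = 139.0°.
Illuminated fraction = (1 − cos 139.0°)/2 = (1 − (-0.754))/2 ≈ 0.877.

0.88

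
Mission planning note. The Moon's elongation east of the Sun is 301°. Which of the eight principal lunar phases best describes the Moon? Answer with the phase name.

301° lies in the waning crescent sector of the 8-phase cycle.

waning crescent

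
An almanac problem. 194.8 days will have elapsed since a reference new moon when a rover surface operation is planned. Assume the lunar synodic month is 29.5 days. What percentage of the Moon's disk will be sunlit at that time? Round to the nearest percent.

194.8 d spans 6 complete synodic months (6 × 29.5 = 177.00 d) plus 17.80 d.
Elongation θ = 360° × 17.80/29.5 ≈ 217.2°.
cos 217.2° = (-0.796), so f = (1 − (-0.796))/2 = 0.898, so 90%.

90%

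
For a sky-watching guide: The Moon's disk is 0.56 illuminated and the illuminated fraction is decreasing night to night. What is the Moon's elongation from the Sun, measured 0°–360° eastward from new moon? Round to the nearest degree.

From f = (1 − cos θ)/2: cos θ = 1 − 2×0.56 = -0.120; arccos → 96.9°.
Since the Moon is past full (waning), take the reflex angle: θ = 360° − 96.9° = 263.1°.

263°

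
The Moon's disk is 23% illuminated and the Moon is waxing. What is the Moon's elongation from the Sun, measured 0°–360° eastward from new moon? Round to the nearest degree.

From f = (1 − cos θ)/2: cos θ = 1 − 2×0.23 = 0.540; arccos → 57.3°.
Before full moon the principal value applies: θ = 57.3°.

57°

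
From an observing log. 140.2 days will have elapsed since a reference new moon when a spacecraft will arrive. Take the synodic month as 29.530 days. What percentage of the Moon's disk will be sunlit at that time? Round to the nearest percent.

Reduce mod P: 140.2 − 4×29.530 = 22.08 d into the current lunation.
Elongation θ = 360° × 22.08/29.530 ≈ 269.2°.
cos 269.2° = (-0.014), so f = (1 − (-0.014))/2 = 0.507, so 51%.

51%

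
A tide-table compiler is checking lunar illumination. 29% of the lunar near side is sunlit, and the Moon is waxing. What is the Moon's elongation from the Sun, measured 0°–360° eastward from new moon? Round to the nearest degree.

cos θ = 1 − 2f = 0.420, giving a principal value of 65.2°.
Before full moon the principal value applies: θ = 65.2°.

65°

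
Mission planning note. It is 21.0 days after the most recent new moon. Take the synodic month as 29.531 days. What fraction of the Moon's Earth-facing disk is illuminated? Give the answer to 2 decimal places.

Phase angle: θ = 360°·(21.0 d)/(29.531 d) = 256.0°.
Illuminated fraction = (1 − cos 256.0°)/2 = (1 − (-0.242))/2 ≈ 0.621.

0.62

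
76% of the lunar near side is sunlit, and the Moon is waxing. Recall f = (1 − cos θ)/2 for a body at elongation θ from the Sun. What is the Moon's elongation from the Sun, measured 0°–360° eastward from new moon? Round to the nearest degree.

From f = (1 − cos θ)/2: cos θ = 1 − 2×0.76 = -0.520; arccos → 121.3°.
The Moon is waxing (0°–180°), so θ = 121.3° directly.

121°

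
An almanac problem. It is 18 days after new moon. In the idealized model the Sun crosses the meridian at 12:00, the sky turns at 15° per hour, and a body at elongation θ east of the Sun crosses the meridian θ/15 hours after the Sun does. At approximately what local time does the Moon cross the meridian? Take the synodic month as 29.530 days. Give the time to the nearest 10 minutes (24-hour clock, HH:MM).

02:40

Phase angle: θ = 360°·(18 d)/(29.530 d) = 219.4°.
The Moon trails the Sun by θ/15 = 219.4/15 ≈ 14.63 hours.
12:00 + 14.629 h ≈ 02:38 → 02:40 to the nearest ten minutes.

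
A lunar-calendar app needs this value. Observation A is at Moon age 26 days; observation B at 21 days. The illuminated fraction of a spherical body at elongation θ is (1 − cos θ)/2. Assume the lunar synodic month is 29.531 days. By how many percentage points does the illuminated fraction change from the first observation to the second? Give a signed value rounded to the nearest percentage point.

First observation: θ = 360°·26/29.531 = 317.0°, so f = 0.135.
Second observation: θ = 256.0°, f = 0.621.
Δf = 0.621 − 0.135 = +0.486, i.e. +49 pp.

+49 percentage points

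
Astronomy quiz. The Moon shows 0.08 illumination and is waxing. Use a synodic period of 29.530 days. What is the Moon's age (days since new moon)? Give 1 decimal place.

Invert f = (1 − cos θ)/2 to get cos θ = 1 − 2(0.08) = 0.840, hence θ₀ = arccos 0.840 = 32.9°.
The Moon is waxing (0°–180°), so θ = 32.9° directly.
At 360°/29.530 d per day, 32.9° corresponds to 2.70 days.

2.7 days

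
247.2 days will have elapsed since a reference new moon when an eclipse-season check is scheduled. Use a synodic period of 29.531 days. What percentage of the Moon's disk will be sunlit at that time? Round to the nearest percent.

Reduce mod P: 247.2 − 8×29.531 = 10.95 d into the current lunation.
Phase angle: θ = 360°·(10.95 d)/(29.531 d) = 133.5°.
Illuminated fraction = (1 − cos 133.5°)/2 = (1 − (-0.688))/2 ≈ 0.844, so 84%.

84%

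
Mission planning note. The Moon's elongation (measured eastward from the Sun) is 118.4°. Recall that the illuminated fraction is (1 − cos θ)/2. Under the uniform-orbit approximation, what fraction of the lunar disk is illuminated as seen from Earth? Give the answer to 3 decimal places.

0.738

Half-versine of 118.4°: (1 − (-0.476))/2 = 0.738.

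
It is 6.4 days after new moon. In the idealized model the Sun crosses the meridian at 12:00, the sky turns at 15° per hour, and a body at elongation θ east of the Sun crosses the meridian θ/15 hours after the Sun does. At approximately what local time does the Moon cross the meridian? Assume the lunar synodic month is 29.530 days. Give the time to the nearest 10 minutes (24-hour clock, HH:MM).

Phase angle: θ = 360°·(6.4 d)/(29.530 d) = 78.0°.
Delay after the Sun = 78.0° / (15°/h) ≈ 5.20 h.
12:00 + 5.201 h ≈ 17:12 → 17:10 to the nearest ten minutes.

17:10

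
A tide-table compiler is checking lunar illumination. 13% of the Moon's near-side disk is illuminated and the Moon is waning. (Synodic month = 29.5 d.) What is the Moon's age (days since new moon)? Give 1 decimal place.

26.0 days

From f = (1 − cos θ)/2: cos θ = 1 − 2×0.13 = 0.740; arccos → 42.3°.
A waning Moon lies in 180°–360°, so θ = 360° − 42.3° = 317.7°.
That fraction of the synodic month is 317.7/360 × 29.5 d ≈ 26.04 d.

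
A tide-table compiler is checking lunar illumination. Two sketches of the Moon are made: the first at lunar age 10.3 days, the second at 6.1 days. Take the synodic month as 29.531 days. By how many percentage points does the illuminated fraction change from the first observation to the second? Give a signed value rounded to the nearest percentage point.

-43 percentage points

First observation: θ = 360°·10.3/29.531 = 125.6°, so f = 0.791.
Second observation: θ = 74.4°, f = 0.365.
Δf = 0.365 − 0.791 = -0.426, i.e. -43 pp.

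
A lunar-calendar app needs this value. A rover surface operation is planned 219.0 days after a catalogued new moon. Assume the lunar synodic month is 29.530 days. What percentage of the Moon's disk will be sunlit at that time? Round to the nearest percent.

93%

219.0/29.530 = 7.416 lunations, so 7 complete cycles and 12.29 d into the next.
Phase angle: θ = 360°·(12.29 d)/(29.530 d) = 149.8°.
Illuminated fraction = (1 − cos 149.8°)/2 = (1 − (-0.865))/2 ≈ 0.932, so 93%.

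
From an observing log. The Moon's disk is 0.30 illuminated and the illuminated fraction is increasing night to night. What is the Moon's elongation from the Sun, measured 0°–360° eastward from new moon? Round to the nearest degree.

cos θ = 1 − 2f = 0.400, giving a principal value of 66.4°.
The Moon is waxing (0°–180°), so θ = 66.4° directly.

66°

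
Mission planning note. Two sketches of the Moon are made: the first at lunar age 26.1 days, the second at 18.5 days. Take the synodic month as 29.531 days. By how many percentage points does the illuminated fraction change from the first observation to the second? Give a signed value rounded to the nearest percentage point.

First observation: θ = 360°·26.1/29.531 = 318.2°, so f = 0.127.
Second observation: θ = 225.5°, f = 0.850.
Δf = 0.850 − 0.127 = +0.723, i.e. +72 pp.

+72 pp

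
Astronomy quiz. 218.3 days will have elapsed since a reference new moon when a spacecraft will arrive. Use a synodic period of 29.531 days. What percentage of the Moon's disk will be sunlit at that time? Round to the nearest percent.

218.3/29.531 = 7.392 lunations, so 7 complete cycles and 11.58 d into the next.
Elongation θ = 360° × 11.58/29.531 ≈ 141.2°.
Illuminated fraction = (1 − cos 141.2°)/2 = (1 − (-0.779))/2 ≈ 0.890, so 89%.

89%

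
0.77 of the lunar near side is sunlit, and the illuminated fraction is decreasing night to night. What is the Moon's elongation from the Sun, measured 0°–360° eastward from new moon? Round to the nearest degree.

cos θ = 1 − 2f = -0.540, giving a principal value of 122.7°.
Since the Moon is past full (waning), take the reflex angle: θ = 360° − 122.7° = 237.3°.

237°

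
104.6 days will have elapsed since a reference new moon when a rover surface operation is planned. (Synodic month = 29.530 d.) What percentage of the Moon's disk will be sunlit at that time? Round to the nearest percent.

Reduce mod P: 104.6 − 3×29.530 = 16.01 d into the current lunation.
Elongation θ = 360° × 16.01/29.530 ≈ 195.2°.
Illuminated fraction = (1 − cos 195.2°)/2 = (1 − (-0.965))/2 ≈ 0.983, so 98%.

98%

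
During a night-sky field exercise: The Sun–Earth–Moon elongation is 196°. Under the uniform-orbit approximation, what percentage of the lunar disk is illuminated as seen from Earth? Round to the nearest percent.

cos 196° = (-0.961), so f = (1 − (-0.961))/2 = 0.981, i.e. 98%.

98%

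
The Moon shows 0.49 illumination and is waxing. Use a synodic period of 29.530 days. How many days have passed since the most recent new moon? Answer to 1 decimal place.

Invert f = (1 − cos θ)/2 to get cos θ = 1 − 2(0.49) = 0.020, hence θ₀ = arccos 0.020 = 88.9°.
Waxing ⇒ before full, so θ = 88.9°.
At 360°/29.530 d per day, 88.9° corresponds to 7.29 days.

7.3 days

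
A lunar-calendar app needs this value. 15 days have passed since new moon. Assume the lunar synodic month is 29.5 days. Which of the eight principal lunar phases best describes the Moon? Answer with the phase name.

At 15/29.5 of the cycle, θ ≈ 183° — the full moon range.

full moon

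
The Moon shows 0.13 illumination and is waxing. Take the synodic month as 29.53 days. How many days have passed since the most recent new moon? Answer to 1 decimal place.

Invert f = (1 − cos θ)/2 to get cos θ = 1 − 2(0.13) = 0.740, hence θ₀ = arccos 0.740 = 42.3°.
Before full moon the principal value applies: θ = 42.3°.
That fraction of the synodic month is 42.3/360 × 29.53 d ≈ 3.47 d.

3.5 days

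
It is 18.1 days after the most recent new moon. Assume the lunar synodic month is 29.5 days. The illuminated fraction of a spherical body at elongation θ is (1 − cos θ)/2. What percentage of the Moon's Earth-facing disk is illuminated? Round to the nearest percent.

The Moon has covered 18.1/29.5 of its cycle, so θ ≈ 360° × 18.1/29.5 = 220.9°.
cos 220.9° = (-0.756), so f = (1 − (-0.756))/2 = 0.878, so 88%.

88%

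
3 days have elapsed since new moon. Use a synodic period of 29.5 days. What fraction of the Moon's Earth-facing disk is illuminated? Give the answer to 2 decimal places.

Elongation θ = 360° × 3/29.5 ≈ 36.6°.
With cos θ = 0.803, the lit fraction is (1 − 0.803)/2 ≈ 0.099.

0.10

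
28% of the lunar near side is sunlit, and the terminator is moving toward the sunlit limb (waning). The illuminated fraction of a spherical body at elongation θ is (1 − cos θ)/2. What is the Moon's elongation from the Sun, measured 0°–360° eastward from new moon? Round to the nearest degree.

From f = (1 − cos θ)/2: cos θ = 1 − 2×0.28 = 0.440; arccos → 63.9°.
Since the Moon is past full (waning), take the reflex angle: θ = 360° − 63.9° = 296.1°.

296°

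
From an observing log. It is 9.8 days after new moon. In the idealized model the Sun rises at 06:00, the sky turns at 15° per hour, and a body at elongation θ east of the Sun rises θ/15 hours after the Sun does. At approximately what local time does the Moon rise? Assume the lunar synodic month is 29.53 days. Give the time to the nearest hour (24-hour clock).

14:00

The Moon has covered 9.8/29.53 of its cycle, so θ ≈ 360° × 9.8/29.53 = 119.5°.
Delay after the Sun = 119.5° / (15°/h) ≈ 7.96 h.
06:00 + 7.96 h ≈ 13:58 → 14:00 to the nearest hour.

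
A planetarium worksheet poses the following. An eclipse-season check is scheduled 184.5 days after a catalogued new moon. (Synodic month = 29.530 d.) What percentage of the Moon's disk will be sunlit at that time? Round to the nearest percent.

49%

184.5/29.530 = 6.248 lunations, so 6 complete cycles and 7.32 d into the next.
Phase angle: θ = 360°·(7.32 d)/(29.530 d) = 89.2°.
With cos θ = 0.013, the lit fraction is (1 − 0.013)/2 ≈ 0.493, so 49%.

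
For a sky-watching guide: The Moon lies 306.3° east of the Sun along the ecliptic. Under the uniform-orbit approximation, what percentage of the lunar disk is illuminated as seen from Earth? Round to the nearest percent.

20%

Half-versine of 306.3°: (1 − 0.592)/2 = 0.204, i.e. 20%.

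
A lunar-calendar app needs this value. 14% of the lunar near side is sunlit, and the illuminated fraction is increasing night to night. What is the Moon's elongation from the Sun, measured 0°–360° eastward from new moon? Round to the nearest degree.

44°

Invert f = (1 − cos θ)/2 to get cos θ = 1 − 2(0.14) = 0.720, hence θ₀ = arccos 0.720 = 43.9°.
The Moon is waxing (0°–180°), so θ = 43.9° directly.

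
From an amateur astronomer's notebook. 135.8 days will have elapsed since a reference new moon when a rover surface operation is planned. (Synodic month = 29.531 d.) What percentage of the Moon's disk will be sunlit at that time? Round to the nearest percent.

91%

135.8 d spans 4 complete synodic months (4 × 29.531 = 118.12 d) plus 17.68 d.
Elongation θ = 360° × 17.68/29.531 ≈ 215.5°.
cos 215.5° = (-0.814), so f = (1 − (-0.814))/2 = 0.907, so 91%.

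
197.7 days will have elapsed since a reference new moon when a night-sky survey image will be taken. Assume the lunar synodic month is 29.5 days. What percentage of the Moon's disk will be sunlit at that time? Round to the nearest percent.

197.7 d spans 6 complete synodic months (6 × 29.5 = 177.00 d) plus 20.70 d.
The Moon has covered 20.70/29.5 of its cycle, so θ ≈ 360° × 20.70/29.5 = 252.6°.
With cos θ = (-0.299), the lit fraction is (1 − (-0.299))/2 ≈ 0.649, so 65%.

65%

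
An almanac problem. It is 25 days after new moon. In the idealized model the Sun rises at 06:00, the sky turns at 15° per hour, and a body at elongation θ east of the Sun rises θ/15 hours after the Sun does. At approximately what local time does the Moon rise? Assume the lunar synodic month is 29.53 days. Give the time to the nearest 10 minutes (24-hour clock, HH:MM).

Phase angle: θ = 360°·(25 d)/(29.53 d) = 304.8°.
Delay after the Sun = 304.8° / (15°/h) ≈ 20.32 h.
06:00 + 20.318 h ≈ 02:19 → 02:20 to the nearest ten minutes.

02:20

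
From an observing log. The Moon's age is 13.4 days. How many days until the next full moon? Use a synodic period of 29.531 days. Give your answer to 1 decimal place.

Full moon occurs at elongation 180°, i.e. at age 29.531 × 180/360 = 14.765 d.
That is 14.765 − 13.4 = 1.365 days ahead.

1.4 days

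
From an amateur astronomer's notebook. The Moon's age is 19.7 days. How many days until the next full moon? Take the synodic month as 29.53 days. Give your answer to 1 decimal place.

24.6 days

Full moon is 0.5 of the way through the cycle: age 0.5 × 29.53 = 14.765 d.
This lunation's full moon (14.765 d) has passed, so add one period: 44.295 − 19.7 = 24.595 days.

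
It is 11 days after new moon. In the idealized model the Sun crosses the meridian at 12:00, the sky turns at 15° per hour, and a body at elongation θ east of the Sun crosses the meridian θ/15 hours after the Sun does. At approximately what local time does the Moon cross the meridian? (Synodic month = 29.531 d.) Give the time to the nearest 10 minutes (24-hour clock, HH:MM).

Phase angle: θ = 360°·(11 d)/(29.531 d) = 134.1°.
Delay after the Sun = 134.1° / (15°/h) ≈ 8.94 h.
12:00 + 8.940 h ≈ 20:56 → 21:00 to the nearest ten minutes.

21:00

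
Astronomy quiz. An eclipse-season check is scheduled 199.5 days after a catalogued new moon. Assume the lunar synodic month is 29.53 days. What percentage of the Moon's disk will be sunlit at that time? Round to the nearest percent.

199.5 d spans 6 complete synodic months (6 × 29.53 = 177.18 d) plus 22.32 d.
Elongation θ = 360° × 22.32/29.53 ≈ 272.1°.
cos 272.1° = 0.037, so f = (1 − 0.037)/2 = 0.482, so 48%.

48%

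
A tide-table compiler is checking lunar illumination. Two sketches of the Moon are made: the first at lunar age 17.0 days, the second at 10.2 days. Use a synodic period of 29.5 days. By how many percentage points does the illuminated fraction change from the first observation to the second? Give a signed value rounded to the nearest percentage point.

-16 percentage points

First observation: θ = 360°·17.0/29.5 = 207.5°, so f = 0.944.
Second observation: θ = 124.5°, f = 0.783.
Δf = 0.783 − 0.944 = -0.161, i.e. -16 pp.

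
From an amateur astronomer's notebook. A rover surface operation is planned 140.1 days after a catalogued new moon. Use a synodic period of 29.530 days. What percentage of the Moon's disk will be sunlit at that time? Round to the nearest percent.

52%

Reduce mod P: 140.1 − 4×29.530 = 21.98 d into the current lunation.
Phase angle: θ = 360°·(21.98 d)/(29.530 d) = 268.0°.
Illuminated fraction = (1 − cos 268.0°)/2 = (1 − (-0.036))/2 ≈ 0.518, so 52%.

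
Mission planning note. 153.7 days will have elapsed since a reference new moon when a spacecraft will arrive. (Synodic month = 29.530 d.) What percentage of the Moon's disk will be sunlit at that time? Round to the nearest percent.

36%

153.7 d spans 5 complete synodic months (5 × 29.530 = 147.65 d) plus 6.05 d.
Elongation θ = 360° × 6.05/29.530 ≈ 73.8°.
With cos θ = 0.280, the lit fraction is (1 − 0.280)/2 ≈ 0.360, so 36%.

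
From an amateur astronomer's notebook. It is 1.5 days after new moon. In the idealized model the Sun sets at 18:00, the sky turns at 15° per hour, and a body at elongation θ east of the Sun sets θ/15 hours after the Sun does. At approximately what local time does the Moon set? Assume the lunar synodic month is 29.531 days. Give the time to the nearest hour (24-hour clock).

Phase angle: θ = 360°·(1.5 d)/(29.531 d) = 18.3°.
At 15° of sky rotation per hour, 18.3° corresponds to a 1.22 h lag.
18:00 + 1.22 h ≈ 19:13 → 19:00 to the nearest hour.

19:00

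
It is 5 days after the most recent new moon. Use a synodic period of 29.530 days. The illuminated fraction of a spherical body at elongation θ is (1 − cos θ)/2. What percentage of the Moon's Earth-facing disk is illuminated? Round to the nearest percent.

26%

Elongation θ = 360° × 5/29.530 ≈ 61.0°.
cos 61.0° = 0.485, so f = (1 − 0.485)/2 = 0.257, so 26%.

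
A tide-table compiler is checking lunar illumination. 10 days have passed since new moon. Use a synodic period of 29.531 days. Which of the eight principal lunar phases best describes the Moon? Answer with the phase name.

waxing gibbous

θ ≈ 360° × 10/29.531 = 122°, which falls in the waxing gibbous sector.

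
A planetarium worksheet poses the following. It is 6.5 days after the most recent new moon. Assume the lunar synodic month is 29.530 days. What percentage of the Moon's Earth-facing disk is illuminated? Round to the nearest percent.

41%

The Moon has covered 6.5/29.530 of its cycle, so θ ≈ 360° × 6.5/29.530 = 79.2°.
With cos θ = 0.187, the lit fraction is (1 − 0.187)/2 ≈ 0.407, so 41%.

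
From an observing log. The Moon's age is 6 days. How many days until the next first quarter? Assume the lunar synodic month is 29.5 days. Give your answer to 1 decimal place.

1.4 days

First quarter occurs at elongation 90°, i.e. at age 29.5 × 90/360 = 7.375 d.
So 1.375 days remain (7.375 − 6).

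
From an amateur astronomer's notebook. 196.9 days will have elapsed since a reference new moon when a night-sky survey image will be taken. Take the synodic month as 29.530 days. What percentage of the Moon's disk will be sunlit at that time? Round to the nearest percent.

75%

196.9/29.530 = 6.668 lunations, so 6 complete cycles and 19.72 d into the next.
Elongation θ = 360° × 19.72/29.530 ≈ 240.4°.
With cos θ = (-0.494), the lit fraction is (1 − (-0.494))/2 ≈ 0.747, so 75%.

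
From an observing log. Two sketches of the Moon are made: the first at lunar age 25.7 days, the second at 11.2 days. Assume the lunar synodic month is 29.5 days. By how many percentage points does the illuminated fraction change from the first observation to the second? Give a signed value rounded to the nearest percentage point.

First observation: θ = 360°·25.7/29.5 = 313.6°, so f = 0.155.
Second observation: θ = 136.7°, f = 0.864.
Δf = 0.864 − 0.155 = +0.709, i.e. +71 pp.

+71 pp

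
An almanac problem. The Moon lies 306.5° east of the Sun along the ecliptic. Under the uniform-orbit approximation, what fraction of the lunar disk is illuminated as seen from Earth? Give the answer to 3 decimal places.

0.203

cos 306.5° = 0.595, so f = (1 − 0.595)/2 = 0.203.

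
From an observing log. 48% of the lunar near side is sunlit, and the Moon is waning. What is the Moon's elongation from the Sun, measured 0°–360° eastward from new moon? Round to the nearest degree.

272°

From f = (1 − cos θ)/2: cos θ = 1 − 2×0.48 = 0.040; arccos → 87.7°.
Since the Moon is past full (waning), take the reflex angle: θ = 360° − 87.7° = 272.3°.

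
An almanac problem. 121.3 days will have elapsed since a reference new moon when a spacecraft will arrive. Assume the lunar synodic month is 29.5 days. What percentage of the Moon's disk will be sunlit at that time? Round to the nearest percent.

12%

Reduce mod P: 121.3 − 4×29.5 = 3.30 d into the current lunation.
Phase angle: θ = 360°·(3.30 d)/(29.5 d) = 40.3°.
Illuminated fraction = (1 − cos 40.3°)/2 = (1 − 0.763)/2 ≈ 0.119, so 12%.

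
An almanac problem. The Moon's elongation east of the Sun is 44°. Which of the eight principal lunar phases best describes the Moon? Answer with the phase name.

waxing crescent

44° lies in the waxing crescent sector of the 8-phase cycle.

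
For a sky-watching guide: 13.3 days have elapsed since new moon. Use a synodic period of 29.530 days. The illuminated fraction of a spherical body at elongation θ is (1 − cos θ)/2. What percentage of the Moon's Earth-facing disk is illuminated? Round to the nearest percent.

98%

Elongation θ = 360° × 13.3/29.530 ≈ 162.1°.
Illuminated fraction = (1 − cos 162.1°)/2 = (1 − (-0.952))/2 ≈ 0.976, so 98%.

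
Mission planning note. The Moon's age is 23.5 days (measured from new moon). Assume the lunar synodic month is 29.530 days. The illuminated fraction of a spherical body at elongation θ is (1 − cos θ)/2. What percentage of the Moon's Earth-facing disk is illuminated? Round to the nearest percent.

36%

Elongation θ = 360° × 23.5/29.530 ≈ 286.5°.
Illuminated fraction = (1 − cos 286.5°)/2 = (1 − 0.284)/2 ≈ 0.358, so 36%.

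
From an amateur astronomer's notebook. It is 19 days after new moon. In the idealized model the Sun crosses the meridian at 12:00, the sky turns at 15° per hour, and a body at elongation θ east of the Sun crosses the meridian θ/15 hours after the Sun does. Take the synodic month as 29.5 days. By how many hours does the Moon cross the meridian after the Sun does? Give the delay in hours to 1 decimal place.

The Moon has covered 19/29.5 of its cycle, so θ ≈ 360° × 19/29.5 = 231.9°.
The Moon trails the Sun by θ/15 = 231.9/15 ≈ 15.46 hours.
So the Moon crosses the meridian 15.46 h after the Sun.

15.5 h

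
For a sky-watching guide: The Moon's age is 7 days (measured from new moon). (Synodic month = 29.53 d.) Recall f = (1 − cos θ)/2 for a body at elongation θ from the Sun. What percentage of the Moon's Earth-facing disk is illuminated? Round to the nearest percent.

Phase angle: θ = 360°·(7 d)/(29.53 d) = 85.3°.
Illuminated fraction = (1 − cos 85.3°)/2 = (1 − 0.081)/2 ≈ 0.459, so 46%.

46%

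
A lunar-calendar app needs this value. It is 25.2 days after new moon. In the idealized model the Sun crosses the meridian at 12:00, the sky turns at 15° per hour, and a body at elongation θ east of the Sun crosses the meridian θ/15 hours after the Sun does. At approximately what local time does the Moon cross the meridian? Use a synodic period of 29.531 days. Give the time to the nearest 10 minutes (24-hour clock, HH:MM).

Elongation θ = 360° × 25.2/29.531 ≈ 307.2°.
The Moon trails the Sun by θ/15 = 307.2/15 ≈ 20.48 hours.
12:00 + 20.480 h ≈ 08:29 → 08:30 to the nearest ten minutes.

08:30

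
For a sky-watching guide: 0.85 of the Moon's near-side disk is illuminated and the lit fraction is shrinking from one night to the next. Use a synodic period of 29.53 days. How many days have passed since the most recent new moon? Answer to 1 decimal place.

cos θ = 1 − 2f = -0.700, giving a principal value of 134.4°.
A waning Moon lies in 180°–360°, so θ = 360° − 134.4° = 225.6°.
That fraction of the synodic month is 225.6/360 × 29.53 d ≈ 18.50 d.

18.5 days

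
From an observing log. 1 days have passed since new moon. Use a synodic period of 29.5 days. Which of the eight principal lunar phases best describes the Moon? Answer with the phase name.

new moon

θ ≈ 360° × 1/29.5 = 12°, which falls in the new moon sector.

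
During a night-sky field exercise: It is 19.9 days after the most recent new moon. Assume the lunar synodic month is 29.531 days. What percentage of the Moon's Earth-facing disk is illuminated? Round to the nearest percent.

73%

Elongation θ = 360° × 19.9/29.531 ≈ 242.6°.
With cos θ = (-0.460), the lit fraction is (1 − (-0.460))/2 ≈ 0.730, so 73%.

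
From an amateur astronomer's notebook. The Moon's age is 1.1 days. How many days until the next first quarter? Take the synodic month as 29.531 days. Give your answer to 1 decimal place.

First quarter occurs at elongation 90°, i.e. at age 29.531 × 90/360 = 7.383 d.
So 6.283 days remain (7.383 − 1.1).

6.3 days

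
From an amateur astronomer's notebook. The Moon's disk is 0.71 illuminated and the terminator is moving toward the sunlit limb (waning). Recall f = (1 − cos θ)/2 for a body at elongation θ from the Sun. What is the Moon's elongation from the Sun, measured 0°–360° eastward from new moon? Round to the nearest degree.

245°

Invert f = (1 − cos θ)/2 to get cos θ = 1 − 2(0.71) = -0.420, hence θ₀ = arccos -0.420 = 114.8°.
Since the Moon is past full (waning), take the reflex angle: θ = 360° − 114.8° = 245.2°.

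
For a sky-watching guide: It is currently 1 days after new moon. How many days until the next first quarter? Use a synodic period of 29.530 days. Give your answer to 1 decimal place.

6.4 days

First quarter is 0.25 of the way through the cycle: age 0.25 × 29.530 = 7.383 d.
So 6.383 days remain (7.383 − 1).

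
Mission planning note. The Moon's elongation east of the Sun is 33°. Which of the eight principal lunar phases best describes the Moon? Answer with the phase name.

waxing crescent

33° lies in the waxing crescent sector of the 8-phase cycle.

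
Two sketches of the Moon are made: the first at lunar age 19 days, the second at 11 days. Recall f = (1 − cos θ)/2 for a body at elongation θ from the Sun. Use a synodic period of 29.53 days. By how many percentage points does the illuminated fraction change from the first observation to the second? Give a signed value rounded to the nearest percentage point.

+4 percentage points

First observation: θ = 360°·19/29.53 = 231.6°, so f = 0.810.
Second observation: θ = 134.1°, f = 0.848.
Δf = 0.848 − 0.810 = +0.038, i.e. +4 pp.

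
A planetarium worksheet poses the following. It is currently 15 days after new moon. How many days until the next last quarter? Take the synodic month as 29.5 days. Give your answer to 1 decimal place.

Last quarter is 0.75 of the way through the cycle: age 0.75 × 29.5 = 22.125 d.
That is 22.125 − 15 = 7.125 days ahead.

7.1 days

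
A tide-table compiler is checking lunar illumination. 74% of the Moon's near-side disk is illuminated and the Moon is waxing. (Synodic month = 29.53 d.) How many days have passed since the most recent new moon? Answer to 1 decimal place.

From f = (1 − cos θ)/2: cos θ = 1 − 2×0.74 = -0.480; arccos → 118.7°.
Before full moon the principal value applies: θ = 118.7°.
At 360°/29.53 d per day, 118.7° corresponds to 9.74 days.

9.7 days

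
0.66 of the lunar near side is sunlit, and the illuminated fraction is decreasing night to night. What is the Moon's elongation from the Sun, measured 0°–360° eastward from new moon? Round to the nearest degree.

251°

From f = (1 − cos θ)/2: cos θ = 1 − 2×0.66 = -0.320; arccos → 108.7°.
Since the Moon is past full (waning), take the reflex angle: θ = 360° − 108.7° = 251.3°.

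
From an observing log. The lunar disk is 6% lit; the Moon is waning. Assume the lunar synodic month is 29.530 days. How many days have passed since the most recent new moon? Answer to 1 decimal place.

27.2 days

cos θ = 1 − 2f = 0.880, giving a principal value of 28.4°.
A waning Moon lies in 180°–360°, so θ = 360° − 28.4° = 331.6°.
That fraction of the synodic month is 331.6/360 × 29.530 d ≈ 27.20 d.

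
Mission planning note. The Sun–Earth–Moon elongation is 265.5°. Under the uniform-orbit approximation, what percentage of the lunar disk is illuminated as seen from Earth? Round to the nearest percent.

54%

Half-versine of 265.5°: (1 − (-0.078))/2 = 0.539, i.e. 54%.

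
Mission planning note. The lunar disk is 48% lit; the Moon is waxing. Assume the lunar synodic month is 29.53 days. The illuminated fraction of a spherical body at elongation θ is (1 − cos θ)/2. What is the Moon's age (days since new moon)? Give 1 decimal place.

7.2 days

From f = (1 − cos θ)/2: cos θ = 1 − 2×0.48 = 0.040; arccos → 87.7°.
Waxing ⇒ before full, so θ = 87.7°.
That fraction of the synodic month is 87.7/360 × 29.53 d ≈ 7.19 d.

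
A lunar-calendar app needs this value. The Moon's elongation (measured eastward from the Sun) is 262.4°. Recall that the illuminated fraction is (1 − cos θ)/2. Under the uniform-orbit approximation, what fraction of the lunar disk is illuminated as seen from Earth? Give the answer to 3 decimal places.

0.566

f = (1 − cos 262.4°)/2 = (1 − (-0.132))/2 ≈ 0.566.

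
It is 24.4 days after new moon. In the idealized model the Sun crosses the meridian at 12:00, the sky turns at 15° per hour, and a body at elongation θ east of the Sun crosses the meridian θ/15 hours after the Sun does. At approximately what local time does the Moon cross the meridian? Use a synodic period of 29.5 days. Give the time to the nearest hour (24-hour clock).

Phase angle: θ = 360°·(24.4 d)/(29.5 d) = 297.8°.
At 15° of sky rotation per hour, 297.8° corresponds to a 19.85 h lag.
12:00 + 19.85 h ≈ 07:51 → 08:00 to the nearest hour.

08:00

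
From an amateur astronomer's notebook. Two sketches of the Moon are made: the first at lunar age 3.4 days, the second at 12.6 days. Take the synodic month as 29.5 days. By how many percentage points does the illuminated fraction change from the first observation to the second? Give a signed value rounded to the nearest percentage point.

θ₁ = 360° × 3.4/29.5 = 41.5°, f₁ = (1 − cos θ₁)/2 = 0.125.
θ₂ = 360° × 12.6/29.5 = 153.8°, f₂ = (1 − cos θ₂)/2 = 0.948.
Change = f₂ − f₁ = +0.823 → +82 percentage points.

+82 percentage points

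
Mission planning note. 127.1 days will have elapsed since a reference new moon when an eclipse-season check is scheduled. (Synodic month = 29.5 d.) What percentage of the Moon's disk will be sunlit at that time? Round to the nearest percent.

Reduce mod P: 127.1 − 4×29.5 = 9.10 d into the current lunation.
Elongation θ = 360° × 9.10/29.5 ≈ 111.1°.
With cos θ = (-0.359), the lit fraction is (1 − (-0.359))/2 ≈ 0.680, so 68%.

68%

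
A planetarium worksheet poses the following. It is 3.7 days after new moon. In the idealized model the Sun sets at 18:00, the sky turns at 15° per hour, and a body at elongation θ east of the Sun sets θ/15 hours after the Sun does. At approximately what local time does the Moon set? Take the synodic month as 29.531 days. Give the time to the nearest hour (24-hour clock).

The Moon has covered 3.7/29.531 of its cycle, so θ ≈ 360° × 3.7/29.531 = 45.1°.
Delay after the Sun = 45.1° / (15°/h) ≈ 3.01 h.
18:00 + 3.01 h ≈ 21:00 → 21:00 to the nearest hour.

21:00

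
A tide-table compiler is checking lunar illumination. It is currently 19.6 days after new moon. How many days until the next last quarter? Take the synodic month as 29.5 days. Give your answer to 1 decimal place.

Last quarter is 0.75 of the way through the cycle: age 0.75 × 29.5 = 22.125 d.
So 2.525 days remain (22.125 − 19.6).

2.5 days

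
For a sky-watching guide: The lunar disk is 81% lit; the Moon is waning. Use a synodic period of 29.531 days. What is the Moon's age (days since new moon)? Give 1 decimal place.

19.0 days

cos θ = 1 − 2f = -0.620, giving a principal value of 128.3°.
Since the Moon is past full (waning), take the reflex angle: θ = 360° − 128.3° = 231.7°.
That fraction of the synodic month is 231.7/360 × 29.531 d ≈ 19.01 d.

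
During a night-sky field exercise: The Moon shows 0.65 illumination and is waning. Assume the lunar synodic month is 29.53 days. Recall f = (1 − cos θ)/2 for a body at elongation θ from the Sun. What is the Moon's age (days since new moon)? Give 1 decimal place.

20.7 days

From f = (1 − cos θ)/2: cos θ = 1 − 2×0.65 = -0.300; arccos → 107.5°.
A waning Moon lies in 180°–360°, so θ = 360° − 107.5° = 252.5°.
At 360°/29.53 d per day, 252.5° corresponds to 20.72 days.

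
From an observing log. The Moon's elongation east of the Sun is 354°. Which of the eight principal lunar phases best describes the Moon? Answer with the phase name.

new moon

354° lies in the new moon sector of the 8-phase cycle.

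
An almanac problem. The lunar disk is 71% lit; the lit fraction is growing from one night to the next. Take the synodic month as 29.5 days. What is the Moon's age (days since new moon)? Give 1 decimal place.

9.4 days

Invert f = (1 − cos θ)/2 to get cos θ = 1 − 2(0.71) = -0.420, hence θ₀ = arccos -0.420 = 114.8°.
Waxing ⇒ before full, so θ = 114.8°.
That fraction of the synodic month is 114.8/360 × 29.5 d ≈ 9.41 d.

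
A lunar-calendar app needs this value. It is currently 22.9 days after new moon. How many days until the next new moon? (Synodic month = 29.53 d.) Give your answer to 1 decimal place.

The next new moon completes the synodic month: 29.53 − 22.9 = 6.630 days.

6.6 days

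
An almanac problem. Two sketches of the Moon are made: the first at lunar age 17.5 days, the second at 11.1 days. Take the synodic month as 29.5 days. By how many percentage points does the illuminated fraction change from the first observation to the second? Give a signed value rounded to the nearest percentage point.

First observation: θ = 360°·17.5/29.5 = 213.6°, so f = 0.917.
Second observation: θ = 135.5°, f = 0.856.
Δf = 0.856 − 0.917 = -0.060, i.e. -6 pp.

-6 pp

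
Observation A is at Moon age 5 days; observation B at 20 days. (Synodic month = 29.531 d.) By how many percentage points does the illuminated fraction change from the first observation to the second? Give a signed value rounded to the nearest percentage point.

+46 percentage points

θ₁ = 360° × 5/29.531 = 61.0°, f₁ = (1 − cos θ₁)/2 = 0.257.
θ₂ = 360° × 20/29.531 = 243.8°, f₂ = (1 − cos θ₂)/2 = 0.721.
Change = f₂ − f₁ = +0.463 → +46 percentage points.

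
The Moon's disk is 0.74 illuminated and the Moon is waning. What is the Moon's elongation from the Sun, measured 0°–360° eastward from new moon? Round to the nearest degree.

Invert f = (1 − cos θ)/2 to get cos θ = 1 − 2(0.74) = -0.480, hence θ₀ = arccos -0.480 = 118.7°.
Waning ⇒ past full, so θ = 360° − 118.7° = 241.3°.

241°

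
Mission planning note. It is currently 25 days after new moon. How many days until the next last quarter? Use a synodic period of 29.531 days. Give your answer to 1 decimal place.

26.7 days

Last quarter occurs at elongation 270°, i.e. at age 29.531 × 270/360 = 22.148 d.
This lunation's last quarter (22.148 d) has passed, so add one period: 51.679 − 25 = 26.679 days.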